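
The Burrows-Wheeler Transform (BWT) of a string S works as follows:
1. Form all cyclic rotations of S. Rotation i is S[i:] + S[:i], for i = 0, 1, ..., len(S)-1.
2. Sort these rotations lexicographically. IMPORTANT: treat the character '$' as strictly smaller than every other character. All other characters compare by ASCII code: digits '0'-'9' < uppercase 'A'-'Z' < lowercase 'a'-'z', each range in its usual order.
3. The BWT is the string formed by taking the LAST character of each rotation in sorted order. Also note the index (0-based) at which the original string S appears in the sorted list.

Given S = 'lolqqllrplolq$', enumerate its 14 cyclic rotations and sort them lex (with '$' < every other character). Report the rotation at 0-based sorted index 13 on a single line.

All 14 rotations (rotation i = S[i:]+S[:i]):
  rot[0] = lolqqllrplolq$
  rot[1] = olqqllrplolq$l
  rot[2] = lqqllrplolq$lo
  rot[3] = qqllrplolq$lol
  rot[4] = qllrplolq$lolq
  rot[5] = llrplolq$lolqq
  rot[6] = lrplolq$lolqql
  rot[7] = rplolq$lolqqll
  rot[8] = plolq$lolqqllr
  rot[9] = lolq$lolqqllrp
  rot[10] = olq$lolqqllrpl
  rot[11] = lq$lolqqllrplo
  rot[12] = q$lolqqllrplol
  rot[13] = $lolqqllrplolq
Sorted (with $ < everything):
  sorted[0] = $lolqqllrplolq
  sorted[1] = llrplolq$lolqq
  sorted[2] = lolq$lolqqllrp
  sorted[3] = lolqqllrplolq$
  sorted[4] = lq$lolqqllrplo
  sorted[5] = lqqllrplolq$lo
  sorted[6] = lrplolq$lolqql
  sorted[7] = olq$lolqqllrpl
  sorted[8] = olqqllrplolq$l
  sorted[9] = plolq$lolqqllr
  sorted[10] = q$lolqqllrplol
  sorted[11] = qllrplolq$lolq
  sorted[12] = qqllrplolq$lol
  sorted[13] = rplolq$lolqqll
sorted[13] = rplolq$lolqqll

Answer: rplolq$lolqqll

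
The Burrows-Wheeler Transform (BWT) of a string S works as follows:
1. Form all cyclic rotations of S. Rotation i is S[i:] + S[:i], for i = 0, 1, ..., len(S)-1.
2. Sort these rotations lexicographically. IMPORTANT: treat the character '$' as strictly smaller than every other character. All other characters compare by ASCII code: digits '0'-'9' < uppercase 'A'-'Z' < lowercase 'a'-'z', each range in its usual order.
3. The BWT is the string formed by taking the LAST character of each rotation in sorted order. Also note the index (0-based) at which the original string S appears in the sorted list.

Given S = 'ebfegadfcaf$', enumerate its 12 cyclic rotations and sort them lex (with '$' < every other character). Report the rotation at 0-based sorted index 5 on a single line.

Answer: dfcaf$ebfega

Derivation:
All 12 rotations (rotation i = S[i:]+S[:i]):
  rot[0] = ebfegadfcaf$
  rot[1] = bfegadfcaf$e
  rot[2] = fegadfcaf$eb
  rot[3] = egadfcaf$ebf
  rot[4] = gadfcaf$ebfe
  rot[5] = adfcaf$ebfeg
  rot[6] = dfcaf$ebfega
  rot[7] = fcaf$ebfegad
  rot[8] = caf$ebfegadf
  rot[9] = af$ebfegadfc
  rot[10] = f$ebfegadfca
  rot[11] = $ebfegadfcaf
Sorted (with $ < everything):
  sorted[0] = $ebfegadfcaf
  sorted[1] = adfcaf$ebfeg
  sorted[2] = af$ebfegadfc
  sorted[3] = bfegadfcaf$e
  sorted[4] = caf$ebfegadf
  sorted[5] = dfcaf$ebfega
  sorted[6] = ebfegadfcaf$
  sorted[7] = egadfcaf$ebf
  sorted[8] = f$ebfegadfca
  sorted[9] = fcaf$ebfegad
  sorted[10] = fegadfcaf$eb
  sorted[11] = gadfcaf$ebfe
sorted[5] = dfcaf$ebfega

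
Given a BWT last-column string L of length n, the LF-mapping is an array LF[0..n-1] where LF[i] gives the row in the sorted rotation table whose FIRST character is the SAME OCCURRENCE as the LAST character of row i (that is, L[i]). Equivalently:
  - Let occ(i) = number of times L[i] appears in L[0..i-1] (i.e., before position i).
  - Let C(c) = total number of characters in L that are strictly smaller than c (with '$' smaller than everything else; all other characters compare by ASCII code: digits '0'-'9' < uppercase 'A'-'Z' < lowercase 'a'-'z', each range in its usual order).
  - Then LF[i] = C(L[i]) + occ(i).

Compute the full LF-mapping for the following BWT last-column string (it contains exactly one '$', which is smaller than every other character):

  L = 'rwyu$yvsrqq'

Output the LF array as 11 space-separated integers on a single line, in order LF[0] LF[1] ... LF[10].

Answer: 3 8 9 6 0 10 7 5 4 1 2

Derivation:
Char counts: '$':1, 'q':2, 'r':2, 's':1, 'u':1, 'v':1, 'w':1, 'y':2
C (first-col start): C('$')=0, C('q')=1, C('r')=3, C('s')=5, C('u')=6, C('v')=7, C('w')=8, C('y')=9
L[0]='r': occ=0, LF[0]=C('r')+0=3+0=3
L[1]='w': occ=0, LF[1]=C('w')+0=8+0=8
L[2]='y': occ=0, LF[2]=C('y')+0=9+0=9
L[3]='u': occ=0, LF[3]=C('u')+0=6+0=6
L[4]='$': occ=0, LF[4]=C('$')+0=0+0=0
L[5]='y': occ=1, LF[5]=C('y')+1=9+1=10
L[6]='v': occ=0, LF[6]=C('v')+0=7+0=7
L[7]='s': occ=0, LF[7]=C('s')+0=5+0=5
L[8]='r': occ=1, LF[8]=C('r')+1=3+1=4
L[9]='q': occ=0, LF[9]=C('q')+0=1+0=1
L[10]='q': occ=1, LF[10]=C('q')+1=1+1=2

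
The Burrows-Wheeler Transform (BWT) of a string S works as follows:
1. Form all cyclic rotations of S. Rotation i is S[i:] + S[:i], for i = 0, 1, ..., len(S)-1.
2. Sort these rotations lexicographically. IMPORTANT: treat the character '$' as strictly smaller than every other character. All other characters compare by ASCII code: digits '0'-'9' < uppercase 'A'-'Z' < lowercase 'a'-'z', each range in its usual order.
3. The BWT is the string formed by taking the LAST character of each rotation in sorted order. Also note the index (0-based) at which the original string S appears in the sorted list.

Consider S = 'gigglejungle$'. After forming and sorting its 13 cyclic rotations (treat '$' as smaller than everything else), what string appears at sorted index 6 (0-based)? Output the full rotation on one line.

Answer: glejungle$gig

Derivation:
All 13 rotations (rotation i = S[i:]+S[:i]):
  rot[0] = gigglejungle$
  rot[1] = igglejungle$g
  rot[2] = gglejungle$gi
  rot[3] = glejungle$gig
  rot[4] = lejungle$gigg
  rot[5] = ejungle$giggl
  rot[6] = jungle$giggle
  rot[7] = ungle$gigglej
  rot[8] = ngle$giggleju
  rot[9] = gle$gigglejun
  rot[10] = le$gigglejung
  rot[11] = e$gigglejungl
  rot[12] = $gigglejungle
Sorted (with $ < everything):
  sorted[0] = $gigglejungle
  sorted[1] = e$gigglejungl
  sorted[2] = ejungle$giggl
  sorted[3] = gglejungle$gi
  sorted[4] = gigglejungle$
  sorted[5] = gle$gigglejun
  sorted[6] = glejungle$gig
  sorted[7] = igglejungle$g
  sorted[8] = jungle$giggle
  sorted[9] = le$gigglejung
  sorted[10] = lejungle$gigg
  sorted[11] = ngle$giggleju
  sorted[12] = ungle$gigglej
sorted[6] = glejungle$gig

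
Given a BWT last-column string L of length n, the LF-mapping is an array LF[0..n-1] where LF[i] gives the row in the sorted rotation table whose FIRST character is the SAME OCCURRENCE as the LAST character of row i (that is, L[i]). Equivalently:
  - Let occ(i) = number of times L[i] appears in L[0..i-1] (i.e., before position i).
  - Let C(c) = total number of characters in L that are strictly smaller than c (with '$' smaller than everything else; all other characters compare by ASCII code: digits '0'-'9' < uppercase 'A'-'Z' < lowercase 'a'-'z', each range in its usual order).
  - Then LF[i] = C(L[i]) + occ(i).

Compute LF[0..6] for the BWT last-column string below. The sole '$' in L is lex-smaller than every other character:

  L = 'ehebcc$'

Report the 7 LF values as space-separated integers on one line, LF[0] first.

Char counts: '$':1, 'b':1, 'c':2, 'e':2, 'h':1
C (first-col start): C('$')=0, C('b')=1, C('c')=2, C('e')=4, C('h')=6
L[0]='e': occ=0, LF[0]=C('e')+0=4+0=4
L[1]='h': occ=0, LF[1]=C('h')+0=6+0=6
L[2]='e': occ=1, LF[2]=C('e')+1=4+1=5
L[3]='b': occ=0, LF[3]=C('b')+0=1+0=1
L[4]='c': occ=0, LF[4]=C('c')+0=2+0=2
L[5]='c': occ=1, LF[5]=C('c')+1=2+1=3
L[6]='$': occ=0, LF[6]=C('$')+0=0+0=0

Answer: 4 6 5 1 2 3 0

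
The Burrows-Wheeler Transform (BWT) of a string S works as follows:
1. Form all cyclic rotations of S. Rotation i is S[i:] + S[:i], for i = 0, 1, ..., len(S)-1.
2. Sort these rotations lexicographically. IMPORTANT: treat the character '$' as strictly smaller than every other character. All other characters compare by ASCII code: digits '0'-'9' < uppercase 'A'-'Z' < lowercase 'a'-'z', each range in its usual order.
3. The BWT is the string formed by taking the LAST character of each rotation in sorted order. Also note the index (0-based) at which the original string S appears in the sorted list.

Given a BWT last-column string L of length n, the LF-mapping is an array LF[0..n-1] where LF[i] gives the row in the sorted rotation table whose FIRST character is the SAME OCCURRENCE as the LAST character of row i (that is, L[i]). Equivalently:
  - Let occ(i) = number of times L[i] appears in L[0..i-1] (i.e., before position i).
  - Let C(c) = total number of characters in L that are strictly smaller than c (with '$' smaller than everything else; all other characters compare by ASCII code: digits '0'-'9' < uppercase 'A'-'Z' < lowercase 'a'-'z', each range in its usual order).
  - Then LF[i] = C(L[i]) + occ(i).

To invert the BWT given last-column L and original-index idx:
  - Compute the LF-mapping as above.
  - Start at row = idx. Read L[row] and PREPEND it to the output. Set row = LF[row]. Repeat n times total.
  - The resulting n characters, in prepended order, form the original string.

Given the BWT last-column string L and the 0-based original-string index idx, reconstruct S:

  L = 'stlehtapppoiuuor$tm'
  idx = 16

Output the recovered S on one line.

LF mapping: 13 14 5 2 3 15 1 9 10 11 7 4 17 18 8 12 0 16 6
Walk LF starting at row 16, prepending L[row]:
  step 1: row=16, L[16]='$', prepend. Next row=LF[16]=0
  step 2: row=0, L[0]='s', prepend. Next row=LF[0]=13
  step 3: row=13, L[13]='u', prepend. Next row=LF[13]=18
  step 4: row=18, L[18]='m', prepend. Next row=LF[18]=6
  step 5: row=6, L[6]='a', prepend. Next row=LF[6]=1
  step 6: row=1, L[1]='t', prepend. Next row=LF[1]=14
  step 7: row=14, L[14]='o', prepend. Next row=LF[14]=8
  step 8: row=8, L[8]='p', prepend. Next row=LF[8]=10
  step 9: row=10, L[10]='o', prepend. Next row=LF[10]=7
  step 10: row=7, L[7]='p', prepend. Next row=LF[7]=9
  step 11: row=9, L[9]='p', prepend. Next row=LF[9]=11
  step 12: row=11, L[11]='i', prepend. Next row=LF[11]=4
  step 13: row=4, L[4]='h', prepend. Next row=LF[4]=3
  step 14: row=3, L[3]='e', prepend. Next row=LF[3]=2
  step 15: row=2, L[2]='l', prepend. Next row=LF[2]=5
  step 16: row=5, L[5]='t', prepend. Next row=LF[5]=15
  step 17: row=15, L[15]='r', prepend. Next row=LF[15]=12
  step 18: row=12, L[12]='u', prepend. Next row=LF[12]=17
  step 19: row=17, L[17]='t', prepend. Next row=LF[17]=16
Reversed output: turtlehippopotamus$

Answer: turtlehippopotamus$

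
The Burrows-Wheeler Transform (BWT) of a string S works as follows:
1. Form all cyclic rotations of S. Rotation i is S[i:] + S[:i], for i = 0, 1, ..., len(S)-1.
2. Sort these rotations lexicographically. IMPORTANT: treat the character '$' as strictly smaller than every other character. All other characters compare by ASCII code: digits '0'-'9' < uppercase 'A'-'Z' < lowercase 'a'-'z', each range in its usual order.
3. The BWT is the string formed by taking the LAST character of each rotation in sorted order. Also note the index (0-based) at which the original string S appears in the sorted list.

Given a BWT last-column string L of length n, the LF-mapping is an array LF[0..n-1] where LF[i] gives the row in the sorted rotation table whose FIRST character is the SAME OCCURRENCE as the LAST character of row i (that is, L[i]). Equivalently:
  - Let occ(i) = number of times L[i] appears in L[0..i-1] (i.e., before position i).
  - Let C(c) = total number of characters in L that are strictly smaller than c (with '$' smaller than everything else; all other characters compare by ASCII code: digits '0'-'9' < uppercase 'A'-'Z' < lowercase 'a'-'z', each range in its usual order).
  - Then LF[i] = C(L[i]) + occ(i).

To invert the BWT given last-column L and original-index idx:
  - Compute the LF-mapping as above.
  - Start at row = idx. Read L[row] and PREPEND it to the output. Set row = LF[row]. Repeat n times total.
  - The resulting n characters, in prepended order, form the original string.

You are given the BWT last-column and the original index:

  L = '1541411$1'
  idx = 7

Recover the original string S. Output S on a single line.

Answer: 41411151$

Derivation:
LF mapping: 1 8 6 2 7 3 4 0 5
Walk LF starting at row 7, prepending L[row]:
  step 1: row=7, L[7]='$', prepend. Next row=LF[7]=0
  step 2: row=0, L[0]='1', prepend. Next row=LF[0]=1
  step 3: row=1, L[1]='5', prepend. Next row=LF[1]=8
  step 4: row=8, L[8]='1', prepend. Next row=LF[8]=5
  step 5: row=5, L[5]='1', prepend. Next row=LF[5]=3
  step 6: row=3, L[3]='1', prepend. Next row=LF[3]=2
  step 7: row=2, L[2]='4', prepend. Next row=LF[2]=6
  step 8: row=6, L[6]='1', prepend. Next row=LF[6]=4
  step 9: row=4, L[4]='4', prepend. Next row=LF[4]=7
Reversed output: 41411151$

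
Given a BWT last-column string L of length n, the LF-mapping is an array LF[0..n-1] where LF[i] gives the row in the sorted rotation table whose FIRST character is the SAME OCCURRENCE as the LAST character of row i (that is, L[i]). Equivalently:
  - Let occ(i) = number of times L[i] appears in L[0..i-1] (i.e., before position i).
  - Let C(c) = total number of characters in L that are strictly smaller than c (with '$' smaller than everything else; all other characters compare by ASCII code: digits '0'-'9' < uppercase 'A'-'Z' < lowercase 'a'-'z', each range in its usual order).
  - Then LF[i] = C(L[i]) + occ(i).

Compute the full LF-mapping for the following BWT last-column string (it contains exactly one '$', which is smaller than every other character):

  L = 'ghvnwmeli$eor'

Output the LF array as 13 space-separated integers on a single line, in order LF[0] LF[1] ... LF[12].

Char counts: '$':1, 'e':2, 'g':1, 'h':1, 'i':1, 'l':1, 'm':1, 'n':1, 'o':1, 'r':1, 'v':1, 'w':1
C (first-col start): C('$')=0, C('e')=1, C('g')=3, C('h')=4, C('i')=5, C('l')=6, C('m')=7, C('n')=8, C('o')=9, C('r')=10, C('v')=11, C('w')=12
L[0]='g': occ=0, LF[0]=C('g')+0=3+0=3
L[1]='h': occ=0, LF[1]=C('h')+0=4+0=4
L[2]='v': occ=0, LF[2]=C('v')+0=11+0=11
L[3]='n': occ=0, LF[3]=C('n')+0=8+0=8
L[4]='w': occ=0, LF[4]=C('w')+0=12+0=12
L[5]='m': occ=0, LF[5]=C('m')+0=7+0=7
L[6]='e': occ=0, LF[6]=C('e')+0=1+0=1
L[7]='l': occ=0, LF[7]=C('l')+0=6+0=6
L[8]='i': occ=0, LF[8]=C('i')+0=5+0=5
L[9]='$': occ=0, LF[9]=C('$')+0=0+0=0
L[10]='e': occ=1, LF[10]=C('e')+1=1+1=2
L[11]='o': occ=0, LF[11]=C('o')+0=9+0=9
L[12]='r': occ=0, LF[12]=C('r')+0=10+0=10

Answer: 3 4 11 8 12 7 1 6 5 0 2 9 10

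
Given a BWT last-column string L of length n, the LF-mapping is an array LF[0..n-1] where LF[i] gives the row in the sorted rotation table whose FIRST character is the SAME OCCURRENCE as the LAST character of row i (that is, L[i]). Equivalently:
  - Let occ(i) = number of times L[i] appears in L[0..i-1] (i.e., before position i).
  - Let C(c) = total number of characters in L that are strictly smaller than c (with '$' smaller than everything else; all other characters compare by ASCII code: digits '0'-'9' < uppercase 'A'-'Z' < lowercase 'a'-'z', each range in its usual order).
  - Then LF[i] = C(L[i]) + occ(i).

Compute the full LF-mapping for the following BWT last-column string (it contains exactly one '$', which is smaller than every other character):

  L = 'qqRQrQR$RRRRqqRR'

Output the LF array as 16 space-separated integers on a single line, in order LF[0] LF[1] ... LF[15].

Char counts: '$':1, 'Q':2, 'R':8, 'q':4, 'r':1
C (first-col start): C('$')=0, C('Q')=1, C('R')=3, C('q')=11, C('r')=15
L[0]='q': occ=0, LF[0]=C('q')+0=11+0=11
L[1]='q': occ=1, LF[1]=C('q')+1=11+1=12
L[2]='R': occ=0, LF[2]=C('R')+0=3+0=3
L[3]='Q': occ=0, LF[3]=C('Q')+0=1+0=1
L[4]='r': occ=0, LF[4]=C('r')+0=15+0=15
L[5]='Q': occ=1, LF[5]=C('Q')+1=1+1=2
L[6]='R': occ=1, LF[6]=C('R')+1=3+1=4
L[7]='$': occ=0, LF[7]=C('$')+0=0+0=0
L[8]='R': occ=2, LF[8]=C('R')+2=3+2=5
L[9]='R': occ=3, LF[9]=C('R')+3=3+3=6
L[10]='R': occ=4, LF[10]=C('R')+4=3+4=7
L[11]='R': occ=5, LF[11]=C('R')+5=3+5=8
L[12]='q': occ=2, LF[12]=C('q')+2=11+2=13
L[13]='q': occ=3, LF[13]=C('q')+3=11+3=14
L[14]='R': occ=6, LF[14]=C('R')+6=3+6=9
L[15]='R': occ=7, LF[15]=C('R')+7=3+7=10

Answer: 11 12 3 1 15 2 4 0 5 6 7 8 13 14 9 10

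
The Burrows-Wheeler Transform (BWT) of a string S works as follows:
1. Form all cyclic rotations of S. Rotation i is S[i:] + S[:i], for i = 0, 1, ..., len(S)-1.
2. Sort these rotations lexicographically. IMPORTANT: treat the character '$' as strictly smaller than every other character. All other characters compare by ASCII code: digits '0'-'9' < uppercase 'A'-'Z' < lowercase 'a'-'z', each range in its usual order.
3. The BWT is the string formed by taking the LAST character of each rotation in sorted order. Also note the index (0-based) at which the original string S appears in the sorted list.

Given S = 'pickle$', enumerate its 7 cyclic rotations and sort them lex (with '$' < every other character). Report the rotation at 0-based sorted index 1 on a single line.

Answer: ckle$pi

Derivation:
All 7 rotations (rotation i = S[i:]+S[:i]):
  rot[0] = pickle$
  rot[1] = ickle$p
  rot[2] = ckle$pi
  rot[3] = kle$pic
  rot[4] = le$pick
  rot[5] = e$pickl
  rot[6] = $pickle
Sorted (with $ < everything):
  sorted[0] = $pickle
  sorted[1] = ckle$pi
  sorted[2] = e$pickl
  sorted[3] = ickle$p
  sorted[4] = kle$pic
  sorted[5] = le$pick
  sorted[6] = pickle$
sorted[1] = ckle$pi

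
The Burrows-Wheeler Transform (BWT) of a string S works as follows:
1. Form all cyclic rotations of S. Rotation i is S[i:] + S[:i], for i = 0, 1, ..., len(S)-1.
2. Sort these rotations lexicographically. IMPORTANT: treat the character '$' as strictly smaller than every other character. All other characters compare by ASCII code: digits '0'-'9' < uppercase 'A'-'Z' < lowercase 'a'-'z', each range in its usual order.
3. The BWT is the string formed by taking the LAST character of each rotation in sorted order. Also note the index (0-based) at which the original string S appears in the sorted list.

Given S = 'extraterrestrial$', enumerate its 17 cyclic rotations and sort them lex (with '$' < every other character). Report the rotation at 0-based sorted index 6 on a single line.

All 17 rotations (rotation i = S[i:]+S[:i]):
  rot[0] = extraterrestrial$
  rot[1] = xtraterrestrial$e
  rot[2] = traterrestrial$ex
  rot[3] = raterrestrial$ext
  rot[4] = aterrestrial$extr
  rot[5] = terrestrial$extra
  rot[6] = errestrial$extrat
  rot[7] = rrestrial$extrate
  rot[8] = restrial$extrater
  rot[9] = estrial$extraterr
  rot[10] = strial$extraterre
  rot[11] = trial$extraterres
  rot[12] = rial$extraterrest
  rot[13] = ial$extraterrestr
  rot[14] = al$extraterrestri
  rot[15] = l$extraterrestria
  rot[16] = $extraterrestrial
Sorted (with $ < everything):
  sorted[0] = $extraterrestrial
  sorted[1] = al$extraterrestri
  sorted[2] = aterrestrial$extr
  sorted[3] = errestrial$extrat
  sorted[4] = estrial$extraterr
  sorted[5] = extraterrestrial$
  sorted[6] = ial$extraterrestr
  sorted[7] = l$extraterrestria
  sorted[8] = raterrestrial$ext
  sorted[9] = restrial$extrater
  sorted[10] = rial$extraterrest
  sorted[11] = rrestrial$extrate
  sorted[12] = strial$extraterre
  sorted[13] = terrestrial$extra
  sorted[14] = traterrestrial$ex
  sorted[15] = trial$extraterres
  sorted[16] = xtraterrestrial$e
sorted[6] = ial$extraterrestr

Answer: ial$extraterrestr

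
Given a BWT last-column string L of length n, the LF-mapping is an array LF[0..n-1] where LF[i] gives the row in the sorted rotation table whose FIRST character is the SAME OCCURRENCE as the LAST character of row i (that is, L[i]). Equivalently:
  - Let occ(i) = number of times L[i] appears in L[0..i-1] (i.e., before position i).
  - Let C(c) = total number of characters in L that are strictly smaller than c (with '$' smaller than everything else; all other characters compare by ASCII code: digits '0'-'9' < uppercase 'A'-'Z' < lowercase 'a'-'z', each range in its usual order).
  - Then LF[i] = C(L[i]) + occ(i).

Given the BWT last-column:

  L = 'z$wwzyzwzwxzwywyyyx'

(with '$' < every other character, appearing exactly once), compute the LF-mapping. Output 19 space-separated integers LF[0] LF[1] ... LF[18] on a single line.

Char counts: '$':1, 'w':6, 'x':2, 'y':5, 'z':5
C (first-col start): C('$')=0, C('w')=1, C('x')=7, C('y')=9, C('z')=14
L[0]='z': occ=0, LF[0]=C('z')+0=14+0=14
L[1]='$': occ=0, LF[1]=C('$')+0=0+0=0
L[2]='w': occ=0, LF[2]=C('w')+0=1+0=1
L[3]='w': occ=1, LF[3]=C('w')+1=1+1=2
L[4]='z': occ=1, LF[4]=C('z')+1=14+1=15
L[5]='y': occ=0, LF[5]=C('y')+0=9+0=9
L[6]='z': occ=2, LF[6]=C('z')+2=14+2=16
L[7]='w': occ=2, LF[7]=C('w')+2=1+2=3
L[8]='z': occ=3, LF[8]=C('z')+3=14+3=17
L[9]='w': occ=3, LF[9]=C('w')+3=1+3=4
L[10]='x': occ=0, LF[10]=C('x')+0=7+0=7
L[11]='z': occ=4, LF[11]=C('z')+4=14+4=18
L[12]='w': occ=4, LF[12]=C('w')+4=1+4=5
L[13]='y': occ=1, LF[13]=C('y')+1=9+1=10
L[14]='w': occ=5, LF[14]=C('w')+5=1+5=6
L[15]='y': occ=2, LF[15]=C('y')+2=9+2=11
L[16]='y': occ=3, LF[16]=C('y')+3=9+3=12
L[17]='y': occ=4, LF[17]=C('y')+4=9+4=13
L[18]='x': occ=1, LF[18]=C('x')+1=7+1=8

Answer: 14 0 1 2 15 9 16 3 17 4 7 18 5 10 6 11 12 13 8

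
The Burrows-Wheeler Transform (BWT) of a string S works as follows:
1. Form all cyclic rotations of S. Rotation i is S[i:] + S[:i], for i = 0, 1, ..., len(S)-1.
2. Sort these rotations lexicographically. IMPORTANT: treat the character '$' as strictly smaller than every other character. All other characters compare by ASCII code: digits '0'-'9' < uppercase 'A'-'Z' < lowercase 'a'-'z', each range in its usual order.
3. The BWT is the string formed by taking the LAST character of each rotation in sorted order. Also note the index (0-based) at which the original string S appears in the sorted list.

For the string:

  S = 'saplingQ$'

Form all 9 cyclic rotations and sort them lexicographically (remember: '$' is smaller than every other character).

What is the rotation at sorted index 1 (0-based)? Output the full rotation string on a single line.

All 9 rotations (rotation i = S[i:]+S[:i]):
  rot[0] = saplingQ$
  rot[1] = aplingQ$s
  rot[2] = plingQ$sa
  rot[3] = lingQ$sap
  rot[4] = ingQ$sapl
  rot[5] = ngQ$sapli
  rot[6] = gQ$saplin
  rot[7] = Q$sapling
  rot[8] = $saplingQ
Sorted (with $ < everything):
  sorted[0] = $saplingQ
  sorted[1] = Q$sapling
  sorted[2] = aplingQ$s
  sorted[3] = gQ$saplin
  sorted[4] = ingQ$sapl
  sorted[5] = lingQ$sap
  sorted[6] = ngQ$sapli
  sorted[7] = plingQ$sa
  sorted[8] = saplingQ$
sorted[1] = Q$sapling

Answer: Q$sapling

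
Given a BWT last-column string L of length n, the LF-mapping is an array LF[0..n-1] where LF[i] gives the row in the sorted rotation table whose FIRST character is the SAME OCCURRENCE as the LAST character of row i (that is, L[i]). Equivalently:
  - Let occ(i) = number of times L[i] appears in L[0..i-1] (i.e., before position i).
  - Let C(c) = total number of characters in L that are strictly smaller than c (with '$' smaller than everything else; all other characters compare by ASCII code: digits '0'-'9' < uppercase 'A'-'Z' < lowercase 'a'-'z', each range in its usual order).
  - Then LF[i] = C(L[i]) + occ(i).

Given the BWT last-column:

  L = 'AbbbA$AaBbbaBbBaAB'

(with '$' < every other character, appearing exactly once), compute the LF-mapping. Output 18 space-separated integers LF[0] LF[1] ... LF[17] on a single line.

Char counts: '$':1, 'A':4, 'B':4, 'a':3, 'b':6
C (first-col start): C('$')=0, C('A')=1, C('B')=5, C('a')=9, C('b')=12
L[0]='A': occ=0, LF[0]=C('A')+0=1+0=1
L[1]='b': occ=0, LF[1]=C('b')+0=12+0=12
L[2]='b': occ=1, LF[2]=C('b')+1=12+1=13
L[3]='b': occ=2, LF[3]=C('b')+2=12+2=14
L[4]='A': occ=1, LF[4]=C('A')+1=1+1=2
L[5]='$': occ=0, LF[5]=C('$')+0=0+0=0
L[6]='A': occ=2, LF[6]=C('A')+2=1+2=3
L[7]='a': occ=0, LF[7]=C('a')+0=9+0=9
L[8]='B': occ=0, LF[8]=C('B')+0=5+0=5
L[9]='b': occ=3, LF[9]=C('b')+3=12+3=15
L[10]='b': occ=4, LF[10]=C('b')+4=12+4=16
L[11]='a': occ=1, LF[11]=C('a')+1=9+1=10
L[12]='B': occ=1, LF[12]=C('B')+1=5+1=6
L[13]='b': occ=5, LF[13]=C('b')+5=12+5=17
L[14]='B': occ=2, LF[14]=C('B')+2=5+2=7
L[15]='a': occ=2, LF[15]=C('a')+2=9+2=11
L[16]='A': occ=3, LF[16]=C('A')+3=1+3=4
L[17]='B': occ=3, LF[17]=C('B')+3=5+3=8

Answer: 1 12 13 14 2 0 3 9 5 15 16 10 6 17 7 11 4 8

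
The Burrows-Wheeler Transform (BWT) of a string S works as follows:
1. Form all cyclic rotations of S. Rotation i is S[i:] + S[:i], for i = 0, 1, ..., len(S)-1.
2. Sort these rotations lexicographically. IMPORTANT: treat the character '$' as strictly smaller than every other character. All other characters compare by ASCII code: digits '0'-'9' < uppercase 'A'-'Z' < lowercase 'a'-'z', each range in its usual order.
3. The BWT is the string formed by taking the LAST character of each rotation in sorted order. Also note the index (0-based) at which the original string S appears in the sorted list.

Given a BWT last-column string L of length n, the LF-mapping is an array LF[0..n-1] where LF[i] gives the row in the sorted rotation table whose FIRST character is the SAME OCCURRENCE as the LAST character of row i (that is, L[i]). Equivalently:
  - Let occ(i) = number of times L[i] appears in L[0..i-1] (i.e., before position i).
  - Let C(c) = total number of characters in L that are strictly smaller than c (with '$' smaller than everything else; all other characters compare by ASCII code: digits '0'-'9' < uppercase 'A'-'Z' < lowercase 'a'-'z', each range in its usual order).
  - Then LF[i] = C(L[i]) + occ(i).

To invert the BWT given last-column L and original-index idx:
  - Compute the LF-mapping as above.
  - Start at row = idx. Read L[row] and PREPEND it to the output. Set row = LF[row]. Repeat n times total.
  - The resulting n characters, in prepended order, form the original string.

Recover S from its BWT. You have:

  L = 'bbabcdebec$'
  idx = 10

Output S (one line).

Answer: edbcecbbab$

Derivation:
LF mapping: 2 3 1 4 6 8 9 5 10 7 0
Walk LF starting at row 10, prepending L[row]:
  step 1: row=10, L[10]='$', prepend. Next row=LF[10]=0
  step 2: row=0, L[0]='b', prepend. Next row=LF[0]=2
  step 3: row=2, L[2]='a', prepend. Next row=LF[2]=1
  step 4: row=1, L[1]='b', prepend. Next row=LF[1]=3
  step 5: row=3, L[3]='b', prepend. Next row=LF[3]=4
  step 6: row=4, L[4]='c', prepend. Next row=LF[4]=6
  step 7: row=6, L[6]='e', prepend. Next row=LF[6]=9
  step 8: row=9, L[9]='c', prepend. Next row=LF[9]=7
  step 9: row=7, L[7]='b', prepend. Next row=LF[7]=5
  step 10: row=5, L[5]='d', prepend. Next row=LF[5]=8
  step 11: row=8, L[8]='e', prepend. Next row=LF[8]=10
Reversed output: edbcecbbab$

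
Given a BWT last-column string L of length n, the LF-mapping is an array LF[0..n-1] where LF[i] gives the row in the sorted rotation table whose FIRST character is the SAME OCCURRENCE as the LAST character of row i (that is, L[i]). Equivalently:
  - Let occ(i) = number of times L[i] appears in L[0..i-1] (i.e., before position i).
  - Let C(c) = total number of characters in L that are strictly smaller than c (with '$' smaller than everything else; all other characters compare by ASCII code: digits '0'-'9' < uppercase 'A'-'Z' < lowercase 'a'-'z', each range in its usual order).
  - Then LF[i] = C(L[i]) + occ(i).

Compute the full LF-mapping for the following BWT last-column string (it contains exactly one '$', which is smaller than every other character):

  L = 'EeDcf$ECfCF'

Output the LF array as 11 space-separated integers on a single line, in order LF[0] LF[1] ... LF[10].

Answer: 4 8 3 7 9 0 5 1 10 2 6

Derivation:
Char counts: '$':1, 'C':2, 'D':1, 'E':2, 'F':1, 'c':1, 'e':1, 'f':2
C (first-col start): C('$')=0, C('C')=1, C('D')=3, C('E')=4, C('F')=6, C('c')=7, C('e')=8, C('f')=9
L[0]='E': occ=0, LF[0]=C('E')+0=4+0=4
L[1]='e': occ=0, LF[1]=C('e')+0=8+0=8
L[2]='D': occ=0, LF[2]=C('D')+0=3+0=3
L[3]='c': occ=0, LF[3]=C('c')+0=7+0=7
L[4]='f': occ=0, LF[4]=C('f')+0=9+0=9
L[5]='$': occ=0, LF[5]=C('$')+0=0+0=0
L[6]='E': occ=1, LF[6]=C('E')+1=4+1=5
L[7]='C': occ=0, LF[7]=C('C')+0=1+0=1
L[8]='f': occ=1, LF[8]=C('f')+1=9+1=10
L[9]='C': occ=1, LF[9]=C('C')+1=1+1=2
L[10]='F': occ=0, LF[10]=C('F')+0=6+0=6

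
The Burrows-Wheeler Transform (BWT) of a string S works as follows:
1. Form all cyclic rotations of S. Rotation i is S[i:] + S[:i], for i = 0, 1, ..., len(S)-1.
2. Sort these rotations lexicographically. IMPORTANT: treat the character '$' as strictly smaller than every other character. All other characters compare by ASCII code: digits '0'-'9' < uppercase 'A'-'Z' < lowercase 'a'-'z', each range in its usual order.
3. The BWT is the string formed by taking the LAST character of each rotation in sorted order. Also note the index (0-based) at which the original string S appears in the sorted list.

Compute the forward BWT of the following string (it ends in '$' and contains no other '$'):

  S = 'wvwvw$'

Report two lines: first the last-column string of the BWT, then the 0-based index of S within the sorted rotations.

Answer: wwwvv$
5

Derivation:
All 6 rotations (rotation i = S[i:]+S[:i]):
  rot[0] = wvwvw$
  rot[1] = vwvw$w
  rot[2] = wvw$wv
  rot[3] = vw$wvw
  rot[4] = w$wvwv
  rot[5] = $wvwvw
Sorted (with $ < everything):
  sorted[0] = $wvwvw  (last char: 'w')
  sorted[1] = vw$wvw  (last char: 'w')
  sorted[2] = vwvw$w  (last char: 'w')
  sorted[3] = w$wvwv  (last char: 'v')
  sorted[4] = wvw$wv  (last char: 'v')
  sorted[5] = wvwvw$  (last char: '$')
Last column: wwwvv$
Original string S is at sorted index 5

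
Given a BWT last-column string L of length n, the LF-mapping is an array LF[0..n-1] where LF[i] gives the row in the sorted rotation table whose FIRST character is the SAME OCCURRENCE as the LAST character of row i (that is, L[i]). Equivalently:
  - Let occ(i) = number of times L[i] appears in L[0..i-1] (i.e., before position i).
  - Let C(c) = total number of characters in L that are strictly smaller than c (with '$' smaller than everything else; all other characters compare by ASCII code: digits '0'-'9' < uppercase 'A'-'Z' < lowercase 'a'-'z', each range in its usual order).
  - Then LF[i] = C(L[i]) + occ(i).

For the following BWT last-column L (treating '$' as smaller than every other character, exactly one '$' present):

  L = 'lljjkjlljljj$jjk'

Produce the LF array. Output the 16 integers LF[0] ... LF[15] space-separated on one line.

Answer: 11 12 1 2 9 3 13 14 4 15 5 6 0 7 8 10

Derivation:
Char counts: '$':1, 'j':8, 'k':2, 'l':5
C (first-col start): C('$')=0, C('j')=1, C('k')=9, C('l')=11
L[0]='l': occ=0, LF[0]=C('l')+0=11+0=11
L[1]='l': occ=1, LF[1]=C('l')+1=11+1=12
L[2]='j': occ=0, LF[2]=C('j')+0=1+0=1
L[3]='j': occ=1, LF[3]=C('j')+1=1+1=2
L[4]='k': occ=0, LF[4]=C('k')+0=9+0=9
L[5]='j': occ=2, LF[5]=C('j')+2=1+2=3
L[6]='l': occ=2, LF[6]=C('l')+2=11+2=13
L[7]='l': occ=3, LF[7]=C('l')+3=11+3=14
L[8]='j': occ=3, LF[8]=C('j')+3=1+3=4
L[9]='l': occ=4, LF[9]=C('l')+4=11+4=15
L[10]='j': occ=4, LF[10]=C('j')+4=1+4=5
L[11]='j': occ=5, LF[11]=C('j')+5=1+5=6
L[12]='$': occ=0, LF[12]=C('$')+0=0+0=0
L[13]='j': occ=6, LF[13]=C('j')+6=1+6=7
L[14]='j': occ=7, LF[14]=C('j')+7=1+7=8
L[15]='k': occ=1, LF[15]=C('k')+1=9+1=10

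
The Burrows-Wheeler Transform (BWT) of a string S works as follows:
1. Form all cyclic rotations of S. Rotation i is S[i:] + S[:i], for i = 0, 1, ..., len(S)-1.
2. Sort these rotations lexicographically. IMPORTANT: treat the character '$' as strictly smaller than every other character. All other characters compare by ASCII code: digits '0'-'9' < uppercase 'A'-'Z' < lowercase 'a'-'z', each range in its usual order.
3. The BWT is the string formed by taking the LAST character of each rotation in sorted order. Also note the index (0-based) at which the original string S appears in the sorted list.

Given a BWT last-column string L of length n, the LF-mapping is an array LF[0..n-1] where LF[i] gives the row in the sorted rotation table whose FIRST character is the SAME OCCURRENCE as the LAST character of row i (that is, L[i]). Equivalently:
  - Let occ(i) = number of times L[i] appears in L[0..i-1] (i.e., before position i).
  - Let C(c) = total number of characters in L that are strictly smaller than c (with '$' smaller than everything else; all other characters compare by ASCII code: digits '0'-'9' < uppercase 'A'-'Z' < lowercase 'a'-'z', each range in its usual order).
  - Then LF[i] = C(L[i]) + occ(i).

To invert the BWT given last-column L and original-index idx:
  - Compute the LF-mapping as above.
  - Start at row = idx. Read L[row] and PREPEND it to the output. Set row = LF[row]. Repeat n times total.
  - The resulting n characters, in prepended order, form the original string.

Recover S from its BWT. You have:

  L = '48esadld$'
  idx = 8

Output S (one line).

Answer: saddle84$

Derivation:
LF mapping: 1 2 6 8 3 4 7 5 0
Walk LF starting at row 8, prepending L[row]:
  step 1: row=8, L[8]='$', prepend. Next row=LF[8]=0
  step 2: row=0, L[0]='4', prepend. Next row=LF[0]=1
  step 3: row=1, L[1]='8', prepend. Next row=LF[1]=2
  step 4: row=2, L[2]='e', prepend. Next row=LF[2]=6
  step 5: row=6, L[6]='l', prepend. Next row=LF[6]=7
  step 6: row=7, L[7]='d', prepend. Next row=LF[7]=5
  step 7: row=5, L[5]='d', prepend. Next row=LF[5]=4
  step 8: row=4, L[4]='a', prepend. Next row=LF[4]=3
  step 9: row=3, L[3]='s', prepend. Next row=LF[3]=8
Reversed output: saddle84$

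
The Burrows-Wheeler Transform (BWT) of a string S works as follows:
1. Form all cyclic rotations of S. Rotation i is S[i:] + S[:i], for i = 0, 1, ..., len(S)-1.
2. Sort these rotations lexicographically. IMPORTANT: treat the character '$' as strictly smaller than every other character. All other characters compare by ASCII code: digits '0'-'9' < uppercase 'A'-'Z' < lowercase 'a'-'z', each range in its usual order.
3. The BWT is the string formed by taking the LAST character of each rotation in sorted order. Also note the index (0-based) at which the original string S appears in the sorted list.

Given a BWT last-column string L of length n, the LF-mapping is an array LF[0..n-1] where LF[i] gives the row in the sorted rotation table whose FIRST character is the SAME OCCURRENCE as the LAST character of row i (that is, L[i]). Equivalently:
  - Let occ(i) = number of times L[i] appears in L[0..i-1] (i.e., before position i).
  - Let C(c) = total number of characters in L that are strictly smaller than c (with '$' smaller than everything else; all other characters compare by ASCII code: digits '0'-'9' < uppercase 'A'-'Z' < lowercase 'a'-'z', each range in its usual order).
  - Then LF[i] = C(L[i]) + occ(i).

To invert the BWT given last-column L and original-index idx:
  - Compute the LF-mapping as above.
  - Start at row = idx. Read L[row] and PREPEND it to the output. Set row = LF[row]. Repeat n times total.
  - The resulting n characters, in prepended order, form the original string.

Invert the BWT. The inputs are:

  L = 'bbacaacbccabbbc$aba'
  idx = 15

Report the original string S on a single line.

Answer: caccaacbaaabbbbcbb$

Derivation:
LF mapping: 7 8 1 14 2 3 15 9 16 17 4 10 11 12 18 0 5 13 6
Walk LF starting at row 15, prepending L[row]:
  step 1: row=15, L[15]='$', prepend. Next row=LF[15]=0
  step 2: row=0, L[0]='b', prepend. Next row=LF[0]=7
  step 3: row=7, L[7]='b', prepend. Next row=LF[7]=9
  step 4: row=9, L[9]='c', prepend. Next row=LF[9]=17
  step 5: row=17, L[17]='b', prepend. Next row=LF[17]=13
  step 6: row=13, L[13]='b', prepend. Next row=LF[13]=12
  step 7: row=12, L[12]='b', prepend. Next row=LF[12]=11
  step 8: row=11, L[11]='b', prepend. Next row=LF[11]=10
  step 9: row=10, L[10]='a', prepend. Next row=LF[10]=4
  step 10: row=4, L[4]='a', prepend. Next row=LF[4]=2
  step 11: row=2, L[2]='a', prepend. Next row=LF[2]=1
  step 12: row=1, L[1]='b', prepend. Next row=LF[1]=8
  step 13: row=8, L[8]='c', prepend. Next row=LF[8]=16
  step 14: row=16, L[16]='a', prepend. Next row=LF[16]=5
  step 15: row=5, L[5]='a', prepend. Next row=LF[5]=3
  step 16: row=3, L[3]='c', prepend. Next row=LF[3]=14
  step 17: row=14, L[14]='c', prepend. Next row=LF[14]=18
  step 18: row=18, L[18]='a', prepend. Next row=LF[18]=6
  step 19: row=6, L[6]='c', prepend. Next row=LF[6]=15
Reversed output: caccaacbaaabbbbcbb$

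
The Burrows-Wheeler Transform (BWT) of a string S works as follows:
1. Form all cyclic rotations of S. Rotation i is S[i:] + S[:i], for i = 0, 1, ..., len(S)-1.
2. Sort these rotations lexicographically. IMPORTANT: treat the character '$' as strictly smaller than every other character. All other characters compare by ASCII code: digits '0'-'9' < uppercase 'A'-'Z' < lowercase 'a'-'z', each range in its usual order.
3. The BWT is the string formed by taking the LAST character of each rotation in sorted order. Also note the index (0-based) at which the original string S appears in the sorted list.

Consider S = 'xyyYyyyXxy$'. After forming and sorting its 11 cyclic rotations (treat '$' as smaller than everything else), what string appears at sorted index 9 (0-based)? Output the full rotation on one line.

Answer: yyYyyyXxy$x

Derivation:
All 11 rotations (rotation i = S[i:]+S[:i]):
  rot[0] = xyyYyyyXxy$
  rot[1] = yyYyyyXxy$x
  rot[2] = yYyyyXxy$xy
  rot[3] = YyyyXxy$xyy
  rot[4] = yyyXxy$xyyY
  rot[5] = yyXxy$xyyYy
  rot[6] = yXxy$xyyYyy
  rot[7] = Xxy$xyyYyyy
  rot[8] = xy$xyyYyyyX
  rot[9] = y$xyyYyyyXx
  rot[10] = $xyyYyyyXxy
Sorted (with $ < everything):
  sorted[0] = $xyyYyyyXxy
  sorted[1] = Xxy$xyyYyyy
  sorted[2] = YyyyXxy$xyy
  sorted[3] = xy$xyyYyyyX
  sorted[4] = xyyYyyyXxy$
  sorted[5] = y$xyyYyyyXx
  sorted[6] = yXxy$xyyYyy
  sorted[7] = yYyyyXxy$xy
  sorted[8] = yyXxy$xyyYy
  sorted[9] = yyYyyyXxy$x
  sorted[10] = yyyXxy$xyyY
sorted[9] = yyYyyyXxy$x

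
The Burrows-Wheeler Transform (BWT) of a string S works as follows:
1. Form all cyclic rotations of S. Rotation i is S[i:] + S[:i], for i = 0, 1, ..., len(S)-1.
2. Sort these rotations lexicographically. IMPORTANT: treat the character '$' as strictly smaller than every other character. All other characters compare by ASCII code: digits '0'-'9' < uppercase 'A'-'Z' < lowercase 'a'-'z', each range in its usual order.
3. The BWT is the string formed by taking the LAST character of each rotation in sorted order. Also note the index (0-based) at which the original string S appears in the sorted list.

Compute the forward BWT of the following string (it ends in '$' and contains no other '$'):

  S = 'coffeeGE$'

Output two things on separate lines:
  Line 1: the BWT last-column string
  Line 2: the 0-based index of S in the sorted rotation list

All 9 rotations (rotation i = S[i:]+S[:i]):
  rot[0] = coffeeGE$
  rot[1] = offeeGE$c
  rot[2] = ffeeGE$co
  rot[3] = feeGE$cof
  rot[4] = eeGE$coff
  rot[5] = eGE$coffe
  rot[6] = GE$coffee
  rot[7] = E$coffeeG
  rot[8] = $coffeeGE
Sorted (with $ < everything):
  sorted[0] = $coffeeGE  (last char: 'E')
  sorted[1] = E$coffeeG  (last char: 'G')
  sorted[2] = GE$coffee  (last char: 'e')
  sorted[3] = coffeeGE$  (last char: '$')
  sorted[4] = eGE$coffe  (last char: 'e')
  sorted[5] = eeGE$coff  (last char: 'f')
  sorted[6] = feeGE$cof  (last char: 'f')
  sorted[7] = ffeeGE$co  (last char: 'o')
  sorted[8] = offeeGE$c  (last char: 'c')
Last column: EGe$effoc
Original string S is at sorted index 3

Answer: EGe$effoc
3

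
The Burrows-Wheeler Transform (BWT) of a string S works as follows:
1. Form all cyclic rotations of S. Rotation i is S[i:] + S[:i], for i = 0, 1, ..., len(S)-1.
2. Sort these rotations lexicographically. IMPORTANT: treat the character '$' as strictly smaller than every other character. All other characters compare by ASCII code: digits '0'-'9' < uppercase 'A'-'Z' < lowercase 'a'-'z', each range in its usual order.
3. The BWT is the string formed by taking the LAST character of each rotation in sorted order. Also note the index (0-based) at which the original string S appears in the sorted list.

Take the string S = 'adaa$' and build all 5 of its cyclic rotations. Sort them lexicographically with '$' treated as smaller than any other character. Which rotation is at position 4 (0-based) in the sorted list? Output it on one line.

Answer: daa$a

Derivation:
All 5 rotations (rotation i = S[i:]+S[:i]):
  rot[0] = adaa$
  rot[1] = daa$a
  rot[2] = aa$ad
  rot[3] = a$ada
  rot[4] = $adaa
Sorted (with $ < everything):
  sorted[0] = $adaa
  sorted[1] = a$ada
  sorted[2] = aa$ad
  sorted[3] = adaa$
  sorted[4] = daa$a
sorted[4] = daa$a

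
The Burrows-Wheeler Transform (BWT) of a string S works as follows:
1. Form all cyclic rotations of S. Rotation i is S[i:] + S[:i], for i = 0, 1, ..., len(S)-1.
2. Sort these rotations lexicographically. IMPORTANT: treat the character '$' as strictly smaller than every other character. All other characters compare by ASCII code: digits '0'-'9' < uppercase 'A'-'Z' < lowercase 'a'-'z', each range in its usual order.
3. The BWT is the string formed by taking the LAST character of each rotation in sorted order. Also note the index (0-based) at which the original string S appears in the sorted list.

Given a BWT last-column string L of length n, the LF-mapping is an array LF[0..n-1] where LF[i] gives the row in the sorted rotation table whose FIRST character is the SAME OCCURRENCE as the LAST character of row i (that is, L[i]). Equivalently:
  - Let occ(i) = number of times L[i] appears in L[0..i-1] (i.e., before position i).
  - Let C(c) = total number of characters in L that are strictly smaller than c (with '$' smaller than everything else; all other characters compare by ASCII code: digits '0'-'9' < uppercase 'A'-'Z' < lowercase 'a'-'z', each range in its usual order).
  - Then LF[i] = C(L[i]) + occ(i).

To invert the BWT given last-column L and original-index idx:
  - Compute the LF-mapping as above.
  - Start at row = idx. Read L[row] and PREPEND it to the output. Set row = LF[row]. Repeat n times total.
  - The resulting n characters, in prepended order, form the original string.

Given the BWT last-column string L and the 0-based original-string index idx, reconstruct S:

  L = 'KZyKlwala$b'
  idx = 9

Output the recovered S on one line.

Answer: wallabyKZK$

Derivation:
LF mapping: 1 3 10 2 7 9 4 8 5 0 6
Walk LF starting at row 9, prepending L[row]:
  step 1: row=9, L[9]='$', prepend. Next row=LF[9]=0
  step 2: row=0, L[0]='K', prepend. Next row=LF[0]=1
  step 3: row=1, L[1]='Z', prepend. Next row=LF[1]=3
  step 4: row=3, L[3]='K', prepend. Next row=LF[3]=2
  step 5: row=2, L[2]='y', prepend. Next row=LF[2]=10
  step 6: row=10, L[10]='b', prepend. Next row=LF[10]=6
  step 7: row=6, L[6]='a', prepend. Next row=LF[6]=4
  step 8: row=4, L[4]='l', prepend. Next row=LF[4]=7
  step 9: row=7, L[7]='l', prepend. Next row=LF[7]=8
  step 10: row=8, L[8]='a', prepend. Next row=LF[8]=5
  step 11: row=5, L[5]='w', prepend. Next row=LF[5]=9
Reversed output: wallabyKZK$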